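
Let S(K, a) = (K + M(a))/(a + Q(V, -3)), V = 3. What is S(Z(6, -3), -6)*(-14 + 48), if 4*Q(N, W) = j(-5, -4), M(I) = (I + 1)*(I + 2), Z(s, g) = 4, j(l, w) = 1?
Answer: -3264/23 ≈ -141.91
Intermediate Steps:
M(I) = (1 + I)*(2 + I)
Q(N, W) = ¼ (Q(N, W) = (¼)*1 = ¼)
S(K, a) = (2 + K + a² + 3*a)/(¼ + a) (S(K, a) = (K + (2 + a² + 3*a))/(a + ¼) = (2 + K + a² + 3*a)/(¼ + a))
S(Z(6, -3), -6)*(-14 + 48) = (4*(2 + 4 + (-6)² + 3*(-6))/(1 + 4*(-6)))*(-14 + 48) = (4*(2 + 4 + 36 - 18)/(1 - 24))*34 = (4*24/(-23))*34 = (4*(-1/23)*24)*34 = -96/23*34 = -3264/23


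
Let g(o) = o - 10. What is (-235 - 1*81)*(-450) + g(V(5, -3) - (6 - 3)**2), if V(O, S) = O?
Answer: 142186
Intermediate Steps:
g(o) = -10 + o
(-235 - 1*81)*(-450) + g(V(5, -3) - (6 - 3)**2) = (-235 - 1*81)*(-450) + (-10 + (5 - (6 - 3)**2)) = (-235 - 81)*(-450) + (-10 + (5 - 1*3**2)) = -316*(-450) + (-10 + (5 - 1*9)) = 142200 + (-10 + (5 - 9)) = 142200 + (-10 - 4) = 142200 - 14 = 142186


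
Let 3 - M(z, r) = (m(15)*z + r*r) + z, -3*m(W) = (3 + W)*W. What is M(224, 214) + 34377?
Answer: 8520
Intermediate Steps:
m(W) = -W*(3 + W)/3 (m(W) = -(3 + W)*W/3 = -W*(3 + W)/3)
M(z, r) = 3 - r² + 89*z (M(z, r) = 3 - (((-⅓*15*(3 + 15))*z + r*r) + z) = 3 - (((-⅓*15*18)*z + r²) + z) = 3 - ((-90*z + r²) + z) = 3 - ((r² - 90*z) + z) = 3 - (r² - 89*z) = 3 + (-r² + 89*z) = 3 - r² + 89*z)
M(224, 214) + 34377 = (3 - 1*214² + 89*224) + 34377 = (3 - 1*45796 + 19936) + 34377 = (3 - 45796 + 19936) + 34377 = -25857 + 34377 = 8520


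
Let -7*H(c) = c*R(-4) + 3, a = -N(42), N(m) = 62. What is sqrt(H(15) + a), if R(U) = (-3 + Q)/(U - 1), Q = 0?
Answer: I*sqrt(3122)/7 ≈ 7.9821*I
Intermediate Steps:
a = -62 (a = -1*62 = -62)
R(U) = -3/(-1 + U) (R(U) = (-3 + 0)/(U - 1) = -3/(-1 + U))
H(c) = -3/7 - 3*c/35 (H(c) = -(c*(-3/(-1 - 4)) + 3)/7 = -(c*(-3/(-5)) + 3)/7 = -(c*(-3*(-1/5)) + 3)/7 = -(c*(3/5) + 3)/7 = -(3*c/5 + 3)/7 = -(3 + 3*c/5)/7 = -3/7 - 3*c/35)
sqrt(H(15) + a) = sqrt((-3/7 - 3/35*15) - 62) = sqrt((-3/7 - 9/7) - 62) = sqrt(-12/7 - 62) = sqrt(-446/7) = I*sqrt(3122)/7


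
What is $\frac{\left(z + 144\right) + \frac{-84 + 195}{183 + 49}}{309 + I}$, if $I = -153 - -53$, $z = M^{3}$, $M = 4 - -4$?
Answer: $\frac{152303}{48488} \approx 3.141$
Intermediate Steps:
$M = 8$ ($M = 4 + 4 = 8$)
$z = 512$ ($z = 8^{3} = 512$)
$I = -100$ ($I = -153 + 53 = -100$)
$\frac{\left(z + 144\right) + \frac{-84 + 195}{183 + 49}}{309 + I} = \frac{\left(512 + 144\right) + \frac{-84 + 195}{183 + 49}}{309 - 100} = \frac{656 + \frac{111}{232}}{209} = \left(656 + 111 \cdot \frac{1}{232}\right) \frac{1}{209} = \left(656 + \frac{111}{232}\right) \frac{1}{209} = \frac{152303}{232} \cdot \frac{1}{209} = \frac{152303}{48488}$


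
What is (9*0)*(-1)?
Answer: 0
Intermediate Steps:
(9*0)*(-1) = 0*(-1) = 0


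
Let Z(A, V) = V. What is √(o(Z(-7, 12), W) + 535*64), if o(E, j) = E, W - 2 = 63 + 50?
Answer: 2*√8563 ≈ 185.07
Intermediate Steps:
W = 115 (W = 2 + (63 + 50) = 2 + 113 = 115)
√(o(Z(-7, 12), W) + 535*64) = √(12 + 535*64) = √(12 + 34240) = √34252 = 2*√8563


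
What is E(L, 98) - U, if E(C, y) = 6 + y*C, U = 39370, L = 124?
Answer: -27212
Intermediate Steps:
E(C, y) = 6 + C*y
E(L, 98) - U = (6 + 124*98) - 1*39370 = (6 + 12152) - 39370 = 12158 - 39370 = -27212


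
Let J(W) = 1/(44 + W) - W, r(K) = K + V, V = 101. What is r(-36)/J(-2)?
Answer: 546/17 ≈ 32.118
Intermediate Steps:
r(K) = 101 + K (r(K) = K + 101 = 101 + K)
r(-36)/J(-2) = (101 - 36)/(((1 - 1*(-2)² - 44*(-2))/(44 - 2))) = 65/(((1 - 1*4 + 88)/42)) = 65/(((1 - 4 + 88)/42)) = 65/(((1/42)*85)) = 65/(85/42) = 65*(42/85) = 546/17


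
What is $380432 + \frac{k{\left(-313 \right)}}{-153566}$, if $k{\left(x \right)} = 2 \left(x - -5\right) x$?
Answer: $\frac{4172944836}{10969} \approx 3.8043 \cdot 10^{5}$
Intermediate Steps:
$k{\left(x \right)} = x \left(10 + 2 x\right)$ ($k{\left(x \right)} = 2 \left(x + 5\right) x = 2 \left(5 + x\right) x = \left(10 + 2 x\right) x = x \left(10 + 2 x\right)$)
$380432 + \frac{k{\left(-313 \right)}}{-153566} = 380432 + \frac{2 \left(-313\right) \left(5 - 313\right)}{-153566} = 380432 + 2 \left(-313\right) \left(-308\right) \left(- \frac{1}{153566}\right) = 380432 + 192808 \left(- \frac{1}{153566}\right) = 380432 - \frac{13772}{10969} = \frac{4172944836}{10969}$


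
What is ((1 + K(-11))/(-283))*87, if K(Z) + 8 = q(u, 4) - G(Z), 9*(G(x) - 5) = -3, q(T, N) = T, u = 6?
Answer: 493/283 ≈ 1.7421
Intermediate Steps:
G(x) = 14/3 (G(x) = 5 + (⅑)*(-3) = 5 - ⅓ = 14/3)
K(Z) = -20/3 (K(Z) = -8 + (6 - 1*14/3) = -8 + (6 - 14/3) = -8 + 4/3 = -20/3)
((1 + K(-11))/(-283))*87 = ((1 - 20/3)/(-283))*87 = -17/3*(-1/283)*87 = (17/849)*87 = 493/283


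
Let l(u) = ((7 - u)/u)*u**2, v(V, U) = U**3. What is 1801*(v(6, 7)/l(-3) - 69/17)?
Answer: -14229701/510 ≈ -27901.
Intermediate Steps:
l(u) = u*(7 - u) (l(u) = ((7 - u)/u)*u**2 = u*(7 - u))
1801*(v(6, 7)/l(-3) - 69/17) = 1801*(7**3/((-3*(7 - 1*(-3)))) - 69/17) = 1801*(343/((-3*(7 + 3))) - 69*1/17) = 1801*(343/((-3*10)) - 69/17) = 1801*(343/(-30) - 69/17) = 1801*(343*(-1/30) - 69/17) = 1801*(-343/30 - 69/17) = 1801*(-7901/510) = -14229701/510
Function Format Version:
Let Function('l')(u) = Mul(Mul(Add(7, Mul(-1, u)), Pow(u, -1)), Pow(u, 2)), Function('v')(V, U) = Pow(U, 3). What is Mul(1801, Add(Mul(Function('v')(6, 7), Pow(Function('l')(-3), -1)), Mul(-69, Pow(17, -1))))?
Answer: Rational(-14229701, 510) ≈ -27901.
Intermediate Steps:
Function('l')(u) = Mul(u, Add(7, Mul(-1, u))) (Function('l')(u) = Mul(Mul(Pow(u, -1), Add(7, Mul(-1, u))), Pow(u, 2)) = Mul(u, Add(7, Mul(-1, u))))
Mul(1801, Add(Mul(Function('v')(6, 7), Pow(Function('l')(-3), -1)), Mul(-69, Pow(17, -1)))) = Mul(1801, Add(Mul(Pow(7, 3), Pow(Mul(-3, Add(7, Mul(-1, -3))), -1)), Mul(-69, Pow(17, -1)))) = Mul(1801, Add(Mul(343, Pow(Mul(-3, Add(7, 3)), -1)), Mul(-69, Rational(1, 17)))) = Mul(1801, Add(Mul(343, Pow(Mul(-3, 10), -1)), Rational(-69, 17))) = Mul(1801, Add(Mul(343, Pow(-30, -1)), Rational(-69, 17))) = Mul(1801, Add(Mul(343, Rational(-1, 30)), Rational(-69, 17))) = Mul(1801, Add(Rational(-343, 30), Rational(-69, 17))) = Mul(1801, Rational(-7901, 510)) = Rational(-14229701, 510)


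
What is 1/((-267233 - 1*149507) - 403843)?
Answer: -1/820583 ≈ -1.2186e-6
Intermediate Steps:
1/((-267233 - 1*149507) - 403843) = 1/((-267233 - 149507) - 403843) = 1/(-416740 - 403843) = 1/(-820583) = -1/820583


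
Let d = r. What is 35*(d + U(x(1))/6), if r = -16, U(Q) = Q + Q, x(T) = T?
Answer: -1645/3 ≈ -548.33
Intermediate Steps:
U(Q) = 2*Q
d = -16
35*(d + U(x(1))/6) = 35*(-16 + (2*1)/6) = 35*(-16 + 2*(⅙)) = 35*(-16 + ⅓) = 35*(-47/3) = -1645/3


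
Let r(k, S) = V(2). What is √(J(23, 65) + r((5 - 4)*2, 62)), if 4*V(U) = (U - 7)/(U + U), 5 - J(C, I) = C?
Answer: I*√293/4 ≈ 4.2793*I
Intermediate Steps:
J(C, I) = 5 - C
V(U) = (-7 + U)/(8*U) (V(U) = ((U - 7)/(U + U))/4 = ((-7 + U)/((2*U)))/4 = ((-7 + U)*(1/(2*U)))/4 = ((-7 + U)/(2*U))/4 = (-7 + U)/(8*U))
r(k, S) = -5/16 (r(k, S) = (⅛)*(-7 + 2)/2 = (⅛)*(½)*(-5) = -5/16)
√(J(23, 65) + r((5 - 4)*2, 62)) = √((5 - 1*23) - 5/16) = √((5 - 23) - 5/16) = √(-18 - 5/16) = √(-293/16) = I*√293/4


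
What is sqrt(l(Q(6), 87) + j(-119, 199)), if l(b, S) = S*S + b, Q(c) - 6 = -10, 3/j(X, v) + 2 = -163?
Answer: sqrt(22884070)/55 ≈ 86.977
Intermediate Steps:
j(X, v) = -1/55 (j(X, v) = 3/(-2 - 163) = 3/(-165) = 3*(-1/165) = -1/55)
Q(c) = -4 (Q(c) = 6 - 10 = -4)
l(b, S) = b + S**2 (l(b, S) = S**2 + b = b + S**2)
sqrt(l(Q(6), 87) + j(-119, 199)) = sqrt((-4 + 87**2) - 1/55) = sqrt((-4 + 7569) - 1/55) = sqrt(7565 - 1/55) = sqrt(416074/55) = sqrt(22884070)/55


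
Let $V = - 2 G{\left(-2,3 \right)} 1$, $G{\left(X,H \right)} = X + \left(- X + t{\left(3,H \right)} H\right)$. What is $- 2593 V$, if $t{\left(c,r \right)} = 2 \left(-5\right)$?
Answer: $-155580$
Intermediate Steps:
$t{\left(c,r \right)} = -10$
$G{\left(X,H \right)} = - 10 H$ ($G{\left(X,H \right)} = X - \left(X + 10 H\right) = - 10 H$)
$V = 60$ ($V = - 2 \left(\left(-10\right) 3\right) 1 = \left(-2\right) \left(-30\right) 1 = 60 \cdot 1 = 60$)
$- 2593 V = \left(-2593\right) 60 = -155580$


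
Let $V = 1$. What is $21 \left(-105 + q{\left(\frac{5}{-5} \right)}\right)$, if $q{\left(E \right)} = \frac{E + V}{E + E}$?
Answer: $-2205$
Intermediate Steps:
$q{\left(E \right)} = \frac{1 + E}{2 E}$ ($q{\left(E \right)} = \frac{E + 1}{E + E} = \frac{1 + E}{2 E}$)
$21 \left(-105 + q{\left(\frac{5}{-5} \right)}\right) = 21 \left(-105 + \frac{1 + \frac{5}{-5}}{2 \frac{5}{-5}}\right) = 21 \left(-105 + \frac{1 + 5 \left(- \frac{1}{5}\right)}{2 \cdot 5 \left(- \frac{1}{5}\right)}\right) = 21 \left(-105 + \frac{1 - 1}{2 \left(-1\right)}\right) = 21 \left(-105 + \frac{1}{2} \left(-1\right) 0\right) = 21 \left(-105 + 0\right) = 21 \left(-105\right) = -2205$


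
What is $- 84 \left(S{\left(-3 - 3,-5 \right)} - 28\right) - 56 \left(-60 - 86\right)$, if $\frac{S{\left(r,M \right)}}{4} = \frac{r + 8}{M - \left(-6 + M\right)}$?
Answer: $10416$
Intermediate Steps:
$S{\left(r,M \right)} = \frac{16}{3} + \frac{2 r}{3}$ ($S{\left(r,M \right)} = 4 \frac{r + 8}{M - \left(-6 + M\right)} = 4 \frac{8 + r}{6} = 4 \left(8 + r\right) \frac{1}{6} = 4 \left(\frac{4}{3} + \frac{r}{6}\right) = \frac{16}{3} + \frac{2 r}{3}$)
$- 84 \left(S{\left(-3 - 3,-5 \right)} - 28\right) - 56 \left(-60 - 86\right) = - 84 \left(\left(\frac{16}{3} + \frac{2 \left(-3 - 3\right)}{3}\right) - 28\right) - 56 \left(-60 - 86\right) = - 84 \left(\left(\frac{16}{3} + \frac{2}{3} \left(-6\right)\right) - 28\right) - -8176 = - 84 \left(\left(\frac{16}{3} - 4\right) - 28\right) + 8176 = - 84 \left(\frac{4}{3} - 28\right) + 8176 = \left(-84\right) \left(- \frac{80}{3}\right) + 8176 = 2240 + 8176 = 10416$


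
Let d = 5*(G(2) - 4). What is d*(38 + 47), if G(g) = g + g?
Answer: 0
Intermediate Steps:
G(g) = 2*g
d = 0 (d = 5*(2*2 - 4) = 5*(4 - 4) = 5*0 = 0)
d*(38 + 47) = 0*(38 + 47) = 0*85 = 0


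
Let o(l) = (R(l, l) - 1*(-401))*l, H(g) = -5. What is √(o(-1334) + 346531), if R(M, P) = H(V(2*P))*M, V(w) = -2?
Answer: I*√9086183 ≈ 3014.3*I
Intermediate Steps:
R(M, P) = -5*M
o(l) = l*(401 - 5*l) (o(l) = (-5*l - 1*(-401))*l = (-5*l + 401)*l = (401 - 5*l)*l = l*(401 - 5*l))
√(o(-1334) + 346531) = √(-1334*(401 - 5*(-1334)) + 346531) = √(-1334*(401 + 6670) + 346531) = √(-1334*7071 + 346531) = √(-9432714 + 346531) = √(-9086183) = I*√9086183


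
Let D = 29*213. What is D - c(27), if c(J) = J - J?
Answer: 6177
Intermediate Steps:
c(J) = 0
D = 6177
D - c(27) = 6177 - 1*0 = 6177 + 0 = 6177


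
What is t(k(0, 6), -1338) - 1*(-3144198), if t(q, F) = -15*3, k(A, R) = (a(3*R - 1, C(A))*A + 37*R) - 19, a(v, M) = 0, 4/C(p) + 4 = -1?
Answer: 3144153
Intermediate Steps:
C(p) = -⅘ (C(p) = 4/(-4 - 1) = 4/(-5) = 4*(-⅕) = -⅘)
k(A, R) = -19 + 37*R (k(A, R) = (0*A + 37*R) - 19 = (0 + 37*R) - 19 = 37*R - 19 = -19 + 37*R)
t(q, F) = -45
t(k(0, 6), -1338) - 1*(-3144198) = -45 - 1*(-3144198) = -45 + 3144198 = 3144153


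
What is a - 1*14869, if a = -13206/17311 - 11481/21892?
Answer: -5635428647371/378972412 ≈ -14870.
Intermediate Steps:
a = -487853343/378972412 (a = -13206*1/17311 - 11481*1/21892 = -13206/17311 - 11481/21892 = -487853343/378972412 ≈ -1.2873)
a - 1*14869 = -487853343/378972412 - 1*14869 = -487853343/378972412 - 14869 = -5635428647371/378972412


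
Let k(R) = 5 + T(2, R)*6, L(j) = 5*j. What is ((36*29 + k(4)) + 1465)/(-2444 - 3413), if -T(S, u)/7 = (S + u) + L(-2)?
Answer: -2682/5857 ≈ -0.45791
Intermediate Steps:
T(S, u) = 70 - 7*S - 7*u (T(S, u) = -7*((S + u) + 5*(-2)) = -7*((S + u) - 10) = -7*(-10 + S + u) = 70 - 7*S - 7*u)
k(R) = 341 - 42*R (k(R) = 5 + (70 - 7*2 - 7*R)*6 = 5 + (70 - 14 - 7*R)*6 = 5 + (56 - 7*R)*6 = 5 + (336 - 42*R) = 341 - 42*R)
((36*29 + k(4)) + 1465)/(-2444 - 3413) = ((36*29 + (341 - 42*4)) + 1465)/(-2444 - 3413) = ((1044 + (341 - 168)) + 1465)/(-5857) = ((1044 + 173) + 1465)*(-1/5857) = (1217 + 1465)*(-1/5857) = 2682*(-1/5857) = -2682/5857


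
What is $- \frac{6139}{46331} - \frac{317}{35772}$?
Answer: $- \frac{234291235}{1657352532} \approx -0.14136$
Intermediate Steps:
$- \frac{6139}{46331} - \frac{317}{35772} = - \frac{234291235}{1657352532}$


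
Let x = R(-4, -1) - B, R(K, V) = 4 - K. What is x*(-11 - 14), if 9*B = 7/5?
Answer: -1765/9 ≈ -196.11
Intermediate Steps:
B = 7/45 (B = (7/5)/9 = (7*(⅕))/9 = (⅑)*(7/5) = 7/45 ≈ 0.15556)
x = 353/45 (x = (4 - 1*(-4)) - 1*7/45 = (4 + 4) - 7/45 = 8 - 7/45 = 353/45 ≈ 7.8444)
x*(-11 - 14) = 353*(-11 - 14)/45 = (353/45)*(-25) = -1765/9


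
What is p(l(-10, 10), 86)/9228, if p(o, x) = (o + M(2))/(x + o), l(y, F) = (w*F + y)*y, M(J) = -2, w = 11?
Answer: 167/1405732 ≈ 0.00011880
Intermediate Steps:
l(y, F) = y*(y + 11*F) (l(y, F) = (11*F + y)*y = (y + 11*F)*y = y*(y + 11*F))
p(o, x) = (-2 + o)/(o + x) (p(o, x) = (o - 2)/(x + o) = (-2 + o)/(o + x))
p(l(-10, 10), 86)/9228 = ((-2 - 10*(-10 + 11*10))/(-10*(-10 + 11*10) + 86))/9228 = ((-2 - 10*(-10 + 110))/(-10*(-10 + 110) + 86))*(1/9228) = ((-2 - 10*100)/(-10*100 + 86))*(1/9228) = ((-2 - 1000)/(-1000 + 86))*(1/9228) = (-1002/(-914))*(1/9228) = -1/914*(-1002)*(1/9228) = (501/457)*(1/9228) = 167/1405732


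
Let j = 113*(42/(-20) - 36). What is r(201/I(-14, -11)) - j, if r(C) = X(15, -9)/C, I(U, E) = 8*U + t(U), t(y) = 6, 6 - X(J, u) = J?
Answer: 2887731/670 ≈ 4310.0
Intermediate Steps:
X(J, u) = 6 - J
I(U, E) = 6 + 8*U (I(U, E) = 8*U + 6 = 6 + 8*U)
j = -43053/10 (j = 113*(42*(-1/20) - 36) = 113*(-21/10 - 36) = 113*(-381/10) = -43053/10 ≈ -4305.3)
r(C) = -9/C (r(C) = (6 - 1*15)/C = (6 - 15)/C = -9/C)
r(201/I(-14, -11)) - j = -9/(201/(6 + 8*(-14))) - 1*(-43053/10) = -9/(201/(6 - 112)) + 43053/10 = -9/(201/(-106)) + 43053/10 = -9/(201*(-1/106)) + 43053/10 = -9/(-201/106) + 43053/10 = -9*(-106/201) + 43053/10 = 318/67 + 43053/10 = 2887731/670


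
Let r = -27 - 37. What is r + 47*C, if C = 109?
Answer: 5059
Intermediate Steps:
r = -64
r + 47*C = -64 + 47*109 = -64 + 5123 = 5059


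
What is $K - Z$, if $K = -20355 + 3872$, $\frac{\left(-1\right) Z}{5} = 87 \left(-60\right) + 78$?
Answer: $-42193$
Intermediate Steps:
$Z = 25710$ ($Z = - 5 \left(87 \left(-60\right) + 78\right) = - 5 \left(-5220 + 78\right) = \left(-5\right) \left(-5142\right) = 25710$)
$K = -16483$
$K - Z = -16483 - 25710 = -42193$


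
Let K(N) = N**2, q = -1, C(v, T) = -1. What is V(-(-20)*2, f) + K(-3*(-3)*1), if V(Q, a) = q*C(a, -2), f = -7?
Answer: 82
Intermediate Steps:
V(Q, a) = 1 (V(Q, a) = -1*(-1) = 1)
V(-(-20)*2, f) + K(-3*(-3)*1) = 1 + (-3*(-3)*1)**2 = 1 + (9*1)**2 = 1 + 9**2 = 1 + 81 = 82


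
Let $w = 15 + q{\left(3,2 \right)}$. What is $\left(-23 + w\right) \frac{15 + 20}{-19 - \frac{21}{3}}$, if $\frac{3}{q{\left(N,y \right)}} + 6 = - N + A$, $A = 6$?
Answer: $\frac{315}{26} \approx 12.115$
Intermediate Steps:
$q{\left(N,y \right)} = - \frac{3}{N}$ ($q{\left(N,y \right)} = \frac{3}{-6 - \left(-6 + N\right)} = \frac{3}{\left(-1\right) N} = 3 \left(- \frac{1}{N}\right) = - \frac{3}{N}$)
$w = 14$ ($w = 15 - \frac{3}{3} = 15 - 1 = 14$)
$\left(-23 + w\right) \frac{15 + 20}{-19 - \frac{21}{3}} = \left(-23 + 14\right) \frac{15 + 20}{-19 - \frac{21}{3}} = - 9 \frac{35}{-19 - 7} = - 9 \frac{35}{-26} = - 9 \cdot 35 \left(- \frac{1}{26}\right) = \left(-9\right) \left(- \frac{35}{26}\right) = \frac{315}{26}$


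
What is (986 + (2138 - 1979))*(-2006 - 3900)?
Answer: -6762370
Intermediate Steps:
(986 + (2138 - 1979))*(-2006 - 3900) = (986 + 159)*(-5906) = 1145*(-5906) = -6762370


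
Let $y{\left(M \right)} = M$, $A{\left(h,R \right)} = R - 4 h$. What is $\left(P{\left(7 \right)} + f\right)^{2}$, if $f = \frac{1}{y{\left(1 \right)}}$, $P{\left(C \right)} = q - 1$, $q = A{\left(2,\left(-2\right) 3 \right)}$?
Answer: $196$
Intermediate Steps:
$q = -14$ ($q = \left(-2\right) 3 - 8 = -6 - 8 = -14$)
$P{\left(C \right)} = -15$ ($P{\left(C \right)} = -14 - 1 = -15$)
$f = 1$ ($f = 1^{-1} = 1$)
$\left(P{\left(7 \right)} + f\right)^{2} = \left(-15 + 1\right)^{2} = \left(-14\right)^{2} = 196$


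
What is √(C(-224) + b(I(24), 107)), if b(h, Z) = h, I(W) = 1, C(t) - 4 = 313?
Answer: √318 ≈ 17.833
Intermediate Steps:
C(t) = 317 (C(t) = 4 + 313 = 317)
√(C(-224) + b(I(24), 107)) = √(317 + 1) = √318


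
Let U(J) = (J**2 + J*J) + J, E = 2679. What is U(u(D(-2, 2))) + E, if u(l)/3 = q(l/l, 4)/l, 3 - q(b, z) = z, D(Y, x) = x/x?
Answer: 2694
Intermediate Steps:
D(Y, x) = 1
q(b, z) = 3 - z
u(l) = -3/l (u(l) = 3*((3 - 1*4)/l) = 3*((3 - 4)/l) = 3*(-1/l) = -3/l)
U(J) = J + 2*J**2 (U(J) = (J**2 + J**2) + J = 2*J**2 + J = J + 2*J**2)
U(u(D(-2, 2))) + E = (-3/1)*(1 + 2*(-3/1)) + 2679 = (-3*1)*(1 + 2*(-3*1)) + 2679 = -3*(1 + 2*(-3)) + 2679 = -3*(1 - 6) + 2679 = -3*(-5) + 2679 = 15 + 2679 = 2694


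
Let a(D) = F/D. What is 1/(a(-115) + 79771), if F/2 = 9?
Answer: 115/9173647 ≈ 1.2536e-5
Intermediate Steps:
F = 18 (F = 2*9 = 18)
a(D) = 18/D
1/(a(-115) + 79771) = 1/(18/(-115) + 79771) = 1/(18*(-1/115) + 79771) = 1/(-18/115 + 79771) = 1/(9173647/115) = 115/9173647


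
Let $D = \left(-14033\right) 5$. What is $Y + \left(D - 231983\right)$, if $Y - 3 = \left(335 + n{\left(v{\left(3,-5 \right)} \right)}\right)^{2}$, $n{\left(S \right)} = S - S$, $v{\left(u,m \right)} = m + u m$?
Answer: $-189920$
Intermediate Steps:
$v{\left(u,m \right)} = m + m u$
$n{\left(S \right)} = 0$
$D = -70165$
$Y = 112228$ ($Y = 3 + \left(335 + 0\right)^{2} = 3 + 335^{2} = 3 + 112225 = 112228$)
$Y + \left(D - 231983\right) = 112228 - 302148 = -189920$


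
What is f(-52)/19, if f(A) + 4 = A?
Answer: -56/19 ≈ -2.9474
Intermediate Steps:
f(A) = -4 + A
f(-52)/19 = (-4 - 52)/19 = -56*1/19 = -56/19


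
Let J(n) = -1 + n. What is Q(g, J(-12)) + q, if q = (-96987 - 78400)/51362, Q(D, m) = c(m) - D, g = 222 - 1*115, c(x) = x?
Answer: -6338827/51362 ≈ -123.41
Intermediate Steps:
g = 107 (g = 222 - 115 = 107)
Q(D, m) = m - D
q = -175387/51362 (q = -175387*1/51362 = -175387/51362 ≈ -3.4147)
Q(g, J(-12)) + q = ((-1 - 12) - 1*107) - 175387/51362 = (-13 - 107) - 175387/51362 = -120 - 175387/51362 = -6338827/51362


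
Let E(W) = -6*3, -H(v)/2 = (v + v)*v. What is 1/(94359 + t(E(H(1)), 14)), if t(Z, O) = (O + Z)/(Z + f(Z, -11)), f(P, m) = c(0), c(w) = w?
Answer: 9/849233 ≈ 1.0598e-5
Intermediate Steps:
f(P, m) = 0
H(v) = -4*v² (H(v) = -2*(v + v)*v = -2*2*v*v = -4*v²)
E(W) = -18
t(Z, O) = (O + Z)/Z (t(Z, O) = (O + Z)/(Z + 0) = (O + Z)/Z)
1/(94359 + t(E(H(1)), 14)) = 1/(94359 + (14 - 18)/(-18)) = 1/(94359 - 1/18*(-4)) = 1/(94359 + 2/9) = 1/(849233/9) = 9/849233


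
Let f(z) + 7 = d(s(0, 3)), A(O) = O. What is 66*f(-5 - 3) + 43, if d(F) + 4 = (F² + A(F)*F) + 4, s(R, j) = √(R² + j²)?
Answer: 769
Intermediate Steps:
d(F) = 2*F² (d(F) = -4 + ((F² + F*F) + 4) = -4 + ((F² + F²) + 4) = -4 + (2*F² + 4) = -4 + (4 + 2*F²) = 2*F²)
f(z) = 11 (f(z) = -7 + 2*(√(0² + 3²))² = -7 + 2*(√(0 + 9))² = -7 + 2*(√9)² = -7 + 2*3² = -7 + 2*9 = -7 + 18 = 11)
66*f(-5 - 3) + 43 = 66*11 + 43 = 726 + 43 = 769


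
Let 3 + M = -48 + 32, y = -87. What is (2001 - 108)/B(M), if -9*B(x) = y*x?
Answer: -5679/551 ≈ -10.307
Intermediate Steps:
M = -19 (M = -3 + (-48 + 32) = -3 - 16 = -19)
B(x) = 29*x/3 (B(x) = -(-29)*x/3 = 29*x/3)
(2001 - 108)/B(M) = (2001 - 108)/(((29/3)*(-19))) = 1893/(-551/3) = 1893*(-3/551) = -5679/551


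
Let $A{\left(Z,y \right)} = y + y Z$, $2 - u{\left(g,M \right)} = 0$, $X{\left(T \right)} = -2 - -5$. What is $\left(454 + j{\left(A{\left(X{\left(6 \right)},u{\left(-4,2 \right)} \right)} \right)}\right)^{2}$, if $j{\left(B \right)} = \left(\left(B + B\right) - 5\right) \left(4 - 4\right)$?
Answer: $206116$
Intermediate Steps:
$X{\left(T \right)} = 3$ ($X{\left(T \right)} = -2 + 5 = 3$)
$u{\left(g,M \right)} = 2$ ($u{\left(g,M \right)} = 2 - 0 = 2 + 0 = 2$)
$A{\left(Z,y \right)} = y + Z y$
$j{\left(B \right)} = 0$ ($j{\left(B \right)} = \left(2 B - 5\right) 0 = \left(-5 + 2 B\right) 0 = 0$)
$\left(454 + j{\left(A{\left(X{\left(6 \right)},u{\left(-4,2 \right)} \right)} \right)}\right)^{2} = \left(454 + 0\right)^{2} = 454^{2} = 206116$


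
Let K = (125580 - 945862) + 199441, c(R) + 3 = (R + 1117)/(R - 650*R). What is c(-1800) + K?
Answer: -725269961483/1168200 ≈ -6.2084e+5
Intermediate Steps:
c(R) = -3 - (1117 + R)/(649*R) (c(R) = -3 + (R + 1117)/(R - 650*R) = -3 + (1117 + R)/((-649*R)) = -3 + (1117 + R)*(-1/(649*R)) = -3 - (1117 + R)/(649*R))
K = -620841 (K = -820282 + 199441 = -620841)
c(-1800) + K = (1/649)*(-1117 - 1948*(-1800))/(-1800) - 620841 = (1/649)*(-1/1800)*(-1117 + 3506400) - 620841 = (1/649)*(-1/1800)*3505283 - 620841 = -3505283/1168200 - 620841 = -725269961483/1168200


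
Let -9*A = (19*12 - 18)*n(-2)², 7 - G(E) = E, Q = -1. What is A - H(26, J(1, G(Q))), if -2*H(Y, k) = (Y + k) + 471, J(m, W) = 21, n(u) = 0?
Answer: 259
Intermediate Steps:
G(E) = 7 - E
H(Y, k) = -471/2 - Y/2 - k/2 (H(Y, k) = -((Y + k) + 471)/2 = -(471 + Y + k)/2 = -471/2 - Y/2 - k/2)
A = 0 (A = -(19*12 - 18)*0²/9 = -(228 - 18)*0/9 = -70*0/3 = -⅑*0 = 0)
A - H(26, J(1, G(Q))) = 0 - (-471/2 - ½*26 - ½*21) = 0 - (-471/2 - 13 - 21/2) = 0 - 1*(-259) = 0 + 259 = 259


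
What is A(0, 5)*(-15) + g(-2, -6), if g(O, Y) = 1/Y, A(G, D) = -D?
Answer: 449/6 ≈ 74.833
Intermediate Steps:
A(0, 5)*(-15) + g(-2, -6) = -1*5*(-15) + 1/(-6) = -5*(-15) - 1/6 = 75 - 1/6 = 449/6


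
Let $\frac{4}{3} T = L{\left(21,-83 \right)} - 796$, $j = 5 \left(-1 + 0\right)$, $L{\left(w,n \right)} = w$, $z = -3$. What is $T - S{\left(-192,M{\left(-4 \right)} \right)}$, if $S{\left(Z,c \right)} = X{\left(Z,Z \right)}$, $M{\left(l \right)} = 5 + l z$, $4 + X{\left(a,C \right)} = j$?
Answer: $- \frac{2289}{4} \approx -572.25$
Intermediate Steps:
$j = -5$ ($j = 5 \left(-1\right) = -5$)
$X{\left(a,C \right)} = -9$ ($X{\left(a,C \right)} = -4 - 5 = -9$)
$M{\left(l \right)} = 5 - 3 l$ ($M{\left(l \right)} = 5 + l \left(-3\right) = 5 - 3 l$)
$S{\left(Z,c \right)} = -9$
$T = - \frac{2325}{4}$ ($T = \frac{3 \left(21 - 796\right)}{4} = \frac{3}{4} \left(-775\right) = - \frac{2325}{4} \approx -581.25$)
$T - S{\left(-192,M{\left(-4 \right)} \right)} = - \frac{2325}{4} - -9 = - \frac{2325}{4} + 9 = - \frac{2289}{4}$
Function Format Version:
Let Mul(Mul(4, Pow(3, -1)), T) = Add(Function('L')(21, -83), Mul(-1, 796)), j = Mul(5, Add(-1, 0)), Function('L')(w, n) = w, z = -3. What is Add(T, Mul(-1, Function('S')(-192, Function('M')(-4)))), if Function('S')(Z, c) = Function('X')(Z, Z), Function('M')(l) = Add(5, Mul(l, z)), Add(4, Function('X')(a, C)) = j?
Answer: Rational(-2289, 4) ≈ -572.25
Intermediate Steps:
j = -5 (j = Mul(5, -1) = -5)
Function('X')(a, C) = -9 (Function('X')(a, C) = Add(-4, -5) = -9)
Function('M')(l) = Add(5, Mul(-3, l)) (Function('M')(l) = Add(5, Mul(l, -3)) = Add(5, Mul(-3, l)))
Function('S')(Z, c) = -9
T = Rational(-2325, 4) (T = Mul(Rational(3, 4), Add(21, Mul(-1, 796))) = Mul(Rational(3, 4), Add(21, -796)) = Mul(Rational(3, 4), -775) = Rational(-2325, 4) ≈ -581.25)
Add(T, Mul(-1, Function('S')(-192, Function('M')(-4)))) = Add(Rational(-2325, 4), Mul(-1, -9)) = Add(Rational(-2325, 4), 9) = Rational(-2289, 4)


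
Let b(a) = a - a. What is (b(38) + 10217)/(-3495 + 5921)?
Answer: 10217/2426 ≈ 4.2115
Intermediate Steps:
b(a) = 0
(b(38) + 10217)/(-3495 + 5921) = (0 + 10217)/(-3495 + 5921) = 10217/2426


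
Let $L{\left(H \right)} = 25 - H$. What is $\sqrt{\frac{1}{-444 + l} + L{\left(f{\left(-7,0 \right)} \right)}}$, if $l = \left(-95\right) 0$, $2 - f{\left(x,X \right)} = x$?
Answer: $\frac{\sqrt{788433}}{222} \approx 3.9997$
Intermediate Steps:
$f{\left(x,X \right)} = 2 - x$
$l = 0$
$\sqrt{\frac{1}{-444 + l} + L{\left(f{\left(-7,0 \right)} \right)}} = \sqrt{\frac{1}{-444 + 0} + \left(25 - \left(2 - -7\right)\right)} = \sqrt{\frac{1}{-444} + \left(25 - \left(2 + 7\right)\right)} = \sqrt{- \frac{1}{444} + \left(25 - 9\right)} = \sqrt{- \frac{1}{444} + 16} = \sqrt{\frac{7103}{444}} = \frac{\sqrt{788433}}{222}$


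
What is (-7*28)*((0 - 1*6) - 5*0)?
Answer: 1176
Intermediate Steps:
(-7*28)*((0 - 1*6) - 5*0) = -196*((0 - 6) + 0) = -196*(-6 + 0) = -196*(-6) = 1176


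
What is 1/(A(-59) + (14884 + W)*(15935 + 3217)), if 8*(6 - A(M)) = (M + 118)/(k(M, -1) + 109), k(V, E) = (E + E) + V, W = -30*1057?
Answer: -384/123744593723 ≈ -3.1032e-9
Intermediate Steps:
W = -31710
k(V, E) = V + 2*E (k(V, E) = 2*E + V = V + 2*E)
A(M) = 6 - (118 + M)/(8*(107 + M)) (A(M) = 6 - (M + 118)/(8*((M + 2*(-1)) + 109)) = 6 - (118 + M)/(8*((M - 2) + 109)) = 6 - (118 + M)/(8*((-2 + M) + 109)) = 6 - (118 + M)/(8*(107 + M)))
1/(A(-59) + (14884 + W)*(15935 + 3217)) = 1/((5018 + 47*(-59))/(8*(107 - 59)) + (14884 - 31710)*(15935 + 3217)) = 1/((⅛)*(5018 - 2773)/48 - 16826*19152) = 1/((⅛)*(1/48)*2245 - 322251552) = 1/(2245/384 - 322251552) = 1/(-123744593723/384) = -384/123744593723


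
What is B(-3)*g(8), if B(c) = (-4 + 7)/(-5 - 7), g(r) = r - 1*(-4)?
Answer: -3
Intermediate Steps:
g(r) = 4 + r (g(r) = r + 4 = 4 + r)
B(c) = -¼ (B(c) = 3/(-12) = 3*(-1/12) = -¼)
B(-3)*g(8) = -(4 + 8)/4 = -¼*12 = -3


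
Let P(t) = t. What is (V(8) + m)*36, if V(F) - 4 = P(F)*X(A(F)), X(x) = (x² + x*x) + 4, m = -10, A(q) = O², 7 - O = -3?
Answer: 5760936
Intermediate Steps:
O = 10 (O = 7 - 1*(-3) = 7 + 3 = 10)
A(q) = 100 (A(q) = 10² = 100)
X(x) = 4 + 2*x² (X(x) = (x² + x²) + 4 = 2*x² + 4 = 4 + 2*x²)
V(F) = 4 + 20004*F (V(F) = 4 + F*(4 + 2*100²) = 4 + F*(4 + 2*10000) = 4 + F*(4 + 20000) = 4 + F*20004 = 4 + 20004*F)
(V(8) + m)*36 = ((4 + 20004*8) - 10)*36 = ((4 + 160032) - 10)*36 = (160036 - 10)*36 = 160026*36 = 5760936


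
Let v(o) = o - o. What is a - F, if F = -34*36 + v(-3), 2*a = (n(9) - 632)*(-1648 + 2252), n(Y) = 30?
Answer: -180580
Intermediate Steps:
v(o) = 0
a = -181804 (a = ((30 - 632)*(-1648 + 2252))/2 = (-602*604)/2 = (1/2)*(-363608) = -181804)
F = -1224 (F = -34*36 + 0 = -1224 + 0 = -1224)
a - F = -181804 - 1*(-1224) = -181804 + 1224 = -180580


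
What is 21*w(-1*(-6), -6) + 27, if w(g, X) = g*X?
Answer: -729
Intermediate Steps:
w(g, X) = X*g
21*w(-1*(-6), -6) + 27 = 21*(-(-6)*(-6)) + 27 = 21*(-6*6) + 27 = 21*(-36) + 27 = -756 + 27 = -729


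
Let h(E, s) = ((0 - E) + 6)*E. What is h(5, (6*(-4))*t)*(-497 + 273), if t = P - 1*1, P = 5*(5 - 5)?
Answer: -1120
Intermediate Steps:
P = 0 (P = 5*0 = 0)
t = -1 (t = 0 - 1*1 = 0 - 1 = -1)
h(E, s) = E*(6 - E) (h(E, s) = (-E + 6)*E = (6 - E)*E = E*(6 - E))
h(5, (6*(-4))*t)*(-497 + 273) = (5*(6 - 1*5))*(-497 + 273) = (5*(6 - 5))*(-224) = (5*1)*(-224) = 5*(-224) = -1120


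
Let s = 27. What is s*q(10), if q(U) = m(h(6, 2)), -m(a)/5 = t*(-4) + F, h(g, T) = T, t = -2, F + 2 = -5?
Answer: -135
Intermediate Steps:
F = -7 (F = -2 - 5 = -7)
m(a) = -5 (m(a) = -5*(-2*(-4) - 7) = -5*(8 - 7) = -5*1 = -5)
q(U) = -5
s*q(10) = 27*(-5) = -135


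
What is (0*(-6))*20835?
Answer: 0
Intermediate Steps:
(0*(-6))*20835 = 0*20835 = 0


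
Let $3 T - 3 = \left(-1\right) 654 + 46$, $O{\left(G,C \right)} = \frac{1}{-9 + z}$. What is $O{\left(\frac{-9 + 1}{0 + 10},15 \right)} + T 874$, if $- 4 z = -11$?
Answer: $- \frac{13219262}{75} \approx -1.7626 \cdot 10^{5}$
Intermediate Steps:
$z = \frac{11}{4}$ ($z = \left(- \frac{1}{4}\right) \left(-11\right) = \frac{11}{4} \approx 2.75$)
$O{\left(G,C \right)} = - \frac{4}{25}$ ($O{\left(G,C \right)} = \frac{1}{-9 + \frac{11}{4}} = \frac{1}{- \frac{25}{4}} = - \frac{4}{25}$)
$T = - \frac{605}{3}$ ($T = 1 + \frac{\left(-1\right) 654 + 46}{3} = 1 + \frac{-654 + 46}{3} = 1 + \frac{1}{3} \left(-608\right) = 1 - \frac{608}{3} = - \frac{605}{3} \approx -201.67$)
$O{\left(\frac{-9 + 1}{0 + 10},15 \right)} + T 874 = - \frac{4}{25} - \frac{528770}{3} = - \frac{13219262}{75}$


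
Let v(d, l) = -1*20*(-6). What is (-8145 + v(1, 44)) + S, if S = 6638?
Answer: -1387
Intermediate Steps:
v(d, l) = 120 (v(d, l) = -20*(-6) = 120)
(-8145 + v(1, 44)) + S = (-8145 + 120) + 6638 = -8025 + 6638 = -1387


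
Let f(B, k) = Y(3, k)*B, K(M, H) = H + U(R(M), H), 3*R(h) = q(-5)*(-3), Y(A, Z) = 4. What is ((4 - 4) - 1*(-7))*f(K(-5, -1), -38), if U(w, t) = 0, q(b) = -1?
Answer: -28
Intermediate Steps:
R(h) = 1 (R(h) = (-1*(-3))/3 = (⅓)*3 = 1)
K(M, H) = H (K(M, H) = H + 0 = H)
f(B, k) = 4*B
((4 - 4) - 1*(-7))*f(K(-5, -1), -38) = ((4 - 4) - 1*(-7))*(4*(-1)) = (0 + 7)*(-4) = 7*(-4) = -28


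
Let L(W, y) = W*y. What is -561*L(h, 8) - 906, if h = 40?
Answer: -180426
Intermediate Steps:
-561*L(h, 8) - 906 = -22440*8 - 906 = -561*320 - 906 = -179520 - 906 = -180426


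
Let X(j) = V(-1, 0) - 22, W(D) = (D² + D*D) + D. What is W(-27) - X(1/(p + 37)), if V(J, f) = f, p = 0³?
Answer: 1453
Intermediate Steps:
p = 0
W(D) = D + 2*D² (W(D) = (D² + D²) + D = 2*D² + D = D + 2*D²)
X(j) = -22 (X(j) = 0 - 22 = -22)
W(-27) - X(1/(p + 37)) = -27*(1 + 2*(-27)) - 1*(-22) = -27*(1 - 54) + 22 = -27*(-53) + 22 = 1431 + 22 = 1453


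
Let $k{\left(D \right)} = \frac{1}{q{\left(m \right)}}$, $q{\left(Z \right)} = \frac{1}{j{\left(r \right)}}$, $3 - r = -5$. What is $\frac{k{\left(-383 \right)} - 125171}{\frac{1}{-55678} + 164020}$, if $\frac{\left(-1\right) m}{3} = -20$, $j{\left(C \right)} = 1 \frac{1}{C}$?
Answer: $- \frac{9292351971}{12176407412} \approx -0.76314$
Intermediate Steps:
$r = 8$ ($r = 3 - -5 = 3 + 5 = 8$)
$j{\left(C \right)} = \frac{1}{C}$
$m = 60$ ($m = \left(-3\right) \left(-20\right) = 60$)
$q{\left(Z \right)} = 8$ ($q{\left(Z \right)} = \frac{1}{\frac{1}{8}} = 8$)
$k{\left(D \right)} = \frac{1}{8}$
$\frac{k{\left(-383 \right)} - 125171}{\frac{1}{-55678} + 164020} = \frac{\frac{1}{8} - 125171}{\frac{1}{-55678} + 164020} = - \frac{1001367}{8 \left(- \frac{1}{55678} + 164020\right)} = - \frac{1001367}{8 \cdot \frac{9132305559}{55678}} = \left(- \frac{1001367}{8}\right) \frac{55678}{9132305559} = - \frac{9292351971}{12176407412}$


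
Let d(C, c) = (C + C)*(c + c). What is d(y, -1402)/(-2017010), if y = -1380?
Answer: -773904/201701 ≈ -3.8369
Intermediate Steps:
d(C, c) = 4*C*c (d(C, c) = (2*C)*(2*c) = 4*C*c)
d(y, -1402)/(-2017010) = (4*(-1380)*(-1402))/(-2017010) = 7739040*(-1/2017010) = -773904/201701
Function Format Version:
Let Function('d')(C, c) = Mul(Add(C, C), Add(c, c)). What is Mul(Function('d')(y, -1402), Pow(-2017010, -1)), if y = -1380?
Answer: Rational(-773904, 201701) ≈ -3.8369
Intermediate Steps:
Function('d')(C, c) = Mul(4, C, c) (Function('d')(C, c) = Mul(Mul(2, C), Mul(2, c)) = Mul(4, C, c))
Mul(Function('d')(y, -1402), Pow(-2017010, -1)) = Mul(Mul(4, -1380, -1402), Pow(-2017010, -1)) = Mul(7739040, Rational(-1, 2017010)) = Rational(-773904, 201701)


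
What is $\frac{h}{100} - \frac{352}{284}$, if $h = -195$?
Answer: $- \frac{4529}{1420} \approx -3.1894$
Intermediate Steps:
$\frac{h}{100} - \frac{352}{284} = - \frac{195}{100} - \frac{352}{284} = \left(-195\right) \frac{1}{100} - \frac{88}{71} = - \frac{39}{20} - \frac{88}{71} = - \frac{4529}{1420}$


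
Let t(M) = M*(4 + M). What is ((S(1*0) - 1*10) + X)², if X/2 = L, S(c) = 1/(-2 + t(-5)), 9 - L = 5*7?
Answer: 34225/9 ≈ 3802.8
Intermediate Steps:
L = -26 (L = 9 - 5*7 = 9 - 1*35 = 9 - 35 = -26)
S(c) = ⅓ (S(c) = 1/(-2 - 5*(4 - 5)) = 1/(-2 - 5*(-1)) = 1/(-2 + 5) = 1/3 = ⅓)
X = -52 (X = 2*(-26) = -52)
((S(1*0) - 1*10) + X)² = ((⅓ - 1*10) - 52)² = ((⅓ - 10) - 52)² = (-29/3 - 52)² = (-185/3)² = 34225/9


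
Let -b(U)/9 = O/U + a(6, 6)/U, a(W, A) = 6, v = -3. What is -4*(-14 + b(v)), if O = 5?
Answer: -76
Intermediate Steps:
b(U) = -99/U (b(U) = -9*(5/U + 6/U) = -99/U)
-4*(-14 + b(v)) = -4*(-14 - 99/(-3)) = -4*(-14 - 99*(-⅓)) = -4*(-14 + 33) = -4*19 = -76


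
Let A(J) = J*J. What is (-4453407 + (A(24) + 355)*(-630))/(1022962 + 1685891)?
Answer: -239997/128993 ≈ -1.8605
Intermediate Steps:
A(J) = J**2
(-4453407 + (A(24) + 355)*(-630))/(1022962 + 1685891) = (-4453407 + (24**2 + 355)*(-630))/(1022962 + 1685891) = (-4453407 + (576 + 355)*(-630))/2708853 = (-4453407 + 931*(-630))*(1/2708853) = (-4453407 - 586530)*(1/2708853) = -5039937*1/2708853 = -239997/128993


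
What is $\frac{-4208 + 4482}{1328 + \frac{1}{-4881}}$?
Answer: $\frac{1337394}{6481967} \approx 0.20633$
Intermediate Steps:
$\frac{-4208 + 4482}{1328 + \frac{1}{-4881}} = \frac{274}{1328 - \frac{1}{4881}} = \frac{274}{\frac{6481967}{4881}} = 274 \cdot \frac{4881}{6481967} = \frac{1337394}{6481967}$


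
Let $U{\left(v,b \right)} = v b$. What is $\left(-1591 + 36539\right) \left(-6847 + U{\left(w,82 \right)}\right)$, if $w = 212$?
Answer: $368247076$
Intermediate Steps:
$U{\left(v,b \right)} = b v$
$\left(-1591 + 36539\right) \left(-6847 + U{\left(w,82 \right)}\right) = \left(-1591 + 36539\right) \left(-6847 + 82 \cdot 212\right) = 34948 \left(-6847 + 17384\right) = 34948 \cdot 10537 = 368247076$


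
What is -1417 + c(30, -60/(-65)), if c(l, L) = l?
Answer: -1387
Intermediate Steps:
-1417 + c(30, -60/(-65)) = -1417 + 30 = -1387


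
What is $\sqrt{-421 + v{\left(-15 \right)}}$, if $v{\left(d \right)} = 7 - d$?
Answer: $i \sqrt{399} \approx 19.975 i$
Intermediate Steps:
$\sqrt{-421 + v{\left(-15 \right)}} = \sqrt{-421 + \left(7 - -15\right)} = \sqrt{-421 + \left(7 + 15\right)} = \sqrt{-421 + 22} = \sqrt{-399} = i \sqrt{399}$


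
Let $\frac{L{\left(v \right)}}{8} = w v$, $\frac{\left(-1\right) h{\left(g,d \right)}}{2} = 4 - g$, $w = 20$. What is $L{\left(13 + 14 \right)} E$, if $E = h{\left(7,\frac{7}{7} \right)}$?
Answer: $25920$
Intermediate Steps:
$h{\left(g,d \right)} = -8 + 2 g$ ($h{\left(g,d \right)} = - 2 \left(4 - g\right) = -8 + 2 g$)
$E = 6$ ($E = -8 + 2 \cdot 7 = -8 + 14 = 6$)
$L{\left(v \right)} = 160 v$ ($L{\left(v \right)} = 8 \cdot 20 v = 160 v$)
$L{\left(13 + 14 \right)} E = 160 \left(13 + 14\right) 6 = 160 \cdot 27 \cdot 6 = 4320 \cdot 6 = 25920$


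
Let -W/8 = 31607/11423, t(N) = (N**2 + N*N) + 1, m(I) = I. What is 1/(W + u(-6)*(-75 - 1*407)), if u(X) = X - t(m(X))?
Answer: 11423/434712138 ≈ 2.6277e-5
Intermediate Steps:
t(N) = 1 + 2*N**2 (t(N) = (N**2 + N**2) + 1 = 2*N**2 + 1 = 1 + 2*N**2)
u(X) = -1 + X - 2*X**2 (u(X) = X - (1 + 2*X**2) = X + (-1 - 2*X**2) = -1 + X - 2*X**2)
W = -252856/11423 ≈ -22.136
1/(W + u(-6)*(-75 - 1*407)) = 1/(-252856/11423 + (-1 - 6 - 2*(-6)**2)*(-75 - 1*407)) = 1/(-252856/11423 + (-1 - 6 - 2*36)*(-75 - 407)) = 1/(-252856/11423 + (-1 - 6 - 72)*(-482)) = 1/(-252856/11423 - 79*(-482)) = 1/(-252856/11423 + 38078) = 1/(434712138/11423) = 11423/434712138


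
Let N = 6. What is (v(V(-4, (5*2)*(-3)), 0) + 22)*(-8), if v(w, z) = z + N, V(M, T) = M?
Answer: -224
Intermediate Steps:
v(w, z) = 6 + z (v(w, z) = z + 6 = 6 + z)
(v(V(-4, (5*2)*(-3)), 0) + 22)*(-8) = ((6 + 0) + 22)*(-8) = (6 + 22)*(-8) = 28*(-8) = -224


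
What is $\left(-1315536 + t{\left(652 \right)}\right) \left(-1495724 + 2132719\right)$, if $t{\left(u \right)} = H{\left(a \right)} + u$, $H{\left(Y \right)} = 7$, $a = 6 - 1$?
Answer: $-837570074615$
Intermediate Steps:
$a = 5$ ($a = 6 - 1 = 5$)
$t{\left(u \right)} = 7 + u$
$\left(-1315536 + t{\left(652 \right)}\right) \left(-1495724 + 2132719\right) = \left(-1315536 + \left(7 + 652\right)\right) \left(-1495724 + 2132719\right) = \left(-1315536 + 659\right) 636995 = \left(-1314877\right) 636995 = -837570074615$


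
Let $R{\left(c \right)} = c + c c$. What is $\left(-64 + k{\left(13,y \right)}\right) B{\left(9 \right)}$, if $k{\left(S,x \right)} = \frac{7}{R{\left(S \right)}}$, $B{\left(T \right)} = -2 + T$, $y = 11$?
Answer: $- \frac{11641}{26} \approx -447.73$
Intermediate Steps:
$R{\left(c \right)} = c + c^{2}$
$k{\left(S,x \right)} = \frac{7}{S \left(1 + S\right)}$
$\left(-64 + k{\left(13,y \right)}\right) B{\left(9 \right)} = \left(-64 + \frac{7}{13 \left(1 + 13\right)}\right) \left(-2 + 9\right) = \left(-64 + 7 \cdot \frac{1}{13} \cdot \frac{1}{14}\right) 7 = \left(-64 + \frac{1}{26}\right) 7 = \left(- \frac{1663}{26}\right) 7 = - \frac{11641}{26}$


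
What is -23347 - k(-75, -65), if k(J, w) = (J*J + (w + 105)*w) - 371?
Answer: -26001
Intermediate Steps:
k(J, w) = -371 + J**2 + w*(105 + w) (k(J, w) = (J**2 + (105 + w)*w) - 371 = (J**2 + w*(105 + w)) - 371 = -371 + J**2 + w*(105 + w))
-23347 - k(-75, -65) = -23347 - (-371 + (-75)**2 + (-65)**2 + 105*(-65)) = -23347 - (-371 + 5625 + 4225 - 6825) = -23347 - 1*2654 = -23347 - 2654 = -26001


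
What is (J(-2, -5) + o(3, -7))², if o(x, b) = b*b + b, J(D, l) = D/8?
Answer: 27889/16 ≈ 1743.1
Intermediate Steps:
J(D, l) = D/8 (J(D, l) = D*(⅛) = D/8)
o(x, b) = b + b² (o(x, b) = b² + b = b + b²)
(J(-2, -5) + o(3, -7))² = ((⅛)*(-2) - 7*(1 - 7))² = (-¼ - 7*(-6))² = (-¼ + 42)² = (167/4)² = 27889/16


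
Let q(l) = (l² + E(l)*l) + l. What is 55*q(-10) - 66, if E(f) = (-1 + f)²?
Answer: -61666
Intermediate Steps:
q(l) = l + l² + l*(-1 + l)² (q(l) = (l² + (-1 + l)²*l) + l = (l² + l*(-1 + l)²) + l = l + l² + l*(-1 + l)²)
55*q(-10) - 66 = 55*(-10*(2 + (-10)² - 1*(-10))) - 66 = 55*(-10*(2 + 100 + 10)) - 66 = 55*(-10*112) - 66 = 55*(-1120) - 66 = -61600 - 66 = -61666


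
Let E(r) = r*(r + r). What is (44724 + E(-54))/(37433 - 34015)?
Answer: 25278/1709 ≈ 14.791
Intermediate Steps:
E(r) = 2*r**2 (E(r) = r*(2*r) = 2*r**2)
(44724 + E(-54))/(37433 - 34015) = (44724 + 2*(-54)**2)/(37433 - 34015) = (44724 + 2*2916)/3418 = (44724 + 5832)*(1/3418) = 50556*(1/3418) = 25278/1709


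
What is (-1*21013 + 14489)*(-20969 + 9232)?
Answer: 76572188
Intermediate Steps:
(-1*21013 + 14489)*(-20969 + 9232) = (-21013 + 14489)*(-11737) = -6524*(-11737) = 76572188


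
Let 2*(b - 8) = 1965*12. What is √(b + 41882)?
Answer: 4*√3355 ≈ 231.69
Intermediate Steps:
b = 11798 (b = 8 + (1965*12)/2 = 8 + (½)*23580 = 8 + 11790 = 11798)
√(b + 41882) = √(11798 + 41882) = √53680 = 4*√3355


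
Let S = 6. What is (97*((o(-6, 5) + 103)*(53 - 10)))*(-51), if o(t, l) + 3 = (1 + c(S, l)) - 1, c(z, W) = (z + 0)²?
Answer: -28930056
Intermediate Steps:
c(z, W) = z²
o(t, l) = 33 (o(t, l) = -3 + ((1 + 6²) - 1) = -3 + ((1 + 36) - 1) = -3 + (37 - 1) = -3 + 36 = 33)
(97*((o(-6, 5) + 103)*(53 - 10)))*(-51) = (97*((33 + 103)*(53 - 10)))*(-51) = (97*(136*43))*(-51) = (97*5848)*(-51) = 567256*(-51) = -28930056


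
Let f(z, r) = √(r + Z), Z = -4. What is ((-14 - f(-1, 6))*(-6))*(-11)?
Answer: -924 - 66*√2 ≈ -1017.3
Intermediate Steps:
f(z, r) = √(-4 + r) (f(z, r) = √(r - 4) = √(-4 + r))
((-14 - f(-1, 6))*(-6))*(-11) = ((-14 - √(-4 + 6))*(-6))*(-11) = ((-14 - √2)*(-6))*(-11) = (84 + 6*√2)*(-11) = -924 - 66*√2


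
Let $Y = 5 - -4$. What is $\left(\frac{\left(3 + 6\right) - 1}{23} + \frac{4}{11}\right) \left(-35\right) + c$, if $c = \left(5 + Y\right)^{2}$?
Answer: $\frac{43288}{253} \approx 171.1$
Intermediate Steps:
$Y = 9$ ($Y = 5 + 4 = 9$)
$c = 196$ ($c = \left(5 + 9\right)^{2} = 14^{2} = 196$)
$\left(\frac{\left(3 + 6\right) - 1}{23} + \frac{4}{11}\right) \left(-35\right) + c = \left(\frac{\left(3 + 6\right) - 1}{23} + \frac{4}{11}\right) \left(-35\right) + 196 = \left(\left(9 - 1\right) \frac{1}{23} + 4 \cdot \frac{1}{11}\right) \left(-35\right) + 196 = \left(8 \cdot \frac{1}{23} + \frac{4}{11}\right) \left(-35\right) + 196 = \left(\frac{8}{23} + \frac{4}{11}\right) \left(-35\right) + 196 = \frac{180}{253} \left(-35\right) + 196 = - \frac{6300}{253} + 196 = \frac{43288}{253}$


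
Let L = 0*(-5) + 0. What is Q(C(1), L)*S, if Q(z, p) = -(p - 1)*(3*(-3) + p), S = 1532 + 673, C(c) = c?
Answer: -19845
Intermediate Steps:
L = 0 (L = 0 + 0 = 0)
S = 2205
Q(z, p) = -(-1 + p)*(-9 + p)
Q(C(1), L)*S = (-9 - 1*0² + 10*0)*2205 = (-9 - 1*0 + 0)*2205 = (-9 + 0 + 0)*2205 = -9*2205 = -19845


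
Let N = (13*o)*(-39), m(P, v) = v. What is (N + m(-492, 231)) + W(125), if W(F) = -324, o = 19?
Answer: -9726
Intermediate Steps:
N = -9633 (N = (13*19)*(-39) = 247*(-39) = -9633)
(N + m(-492, 231)) + W(125) = (-9633 + 231) - 324 = -9402 - 324 = -9726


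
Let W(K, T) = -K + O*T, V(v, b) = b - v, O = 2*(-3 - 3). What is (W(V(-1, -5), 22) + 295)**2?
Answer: 1225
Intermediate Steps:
O = -12 (O = 2*(-6) = -12)
W(K, T) = -K - 12*T
(W(V(-1, -5), 22) + 295)**2 = ((-(-5 - 1*(-1)) - 12*22) + 295)**2 = ((-(-5 + 1) - 264) + 295)**2 = ((-1*(-4) - 264) + 295)**2 = ((4 - 264) + 295)**2 = (-260 + 295)**2 = 35**2 = 1225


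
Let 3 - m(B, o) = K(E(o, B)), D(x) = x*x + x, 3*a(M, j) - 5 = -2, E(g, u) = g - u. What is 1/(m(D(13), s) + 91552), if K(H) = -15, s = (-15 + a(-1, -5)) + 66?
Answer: 1/91570 ≈ 1.0921e-5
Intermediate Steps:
a(M, j) = 1 (a(M, j) = 5/3 + (⅓)*(-2) = 5/3 - ⅔ = 1)
D(x) = x + x² (D(x) = x² + x = x + x²)
s = 52 (s = (-15 + 1) + 66 = -14 + 66 = 52)
m(B, o) = 18 (m(B, o) = 3 - 1*(-15) = 3 + 15 = 18)
1/(m(D(13), s) + 91552) = 1/(18 + 91552) = 1/91570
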